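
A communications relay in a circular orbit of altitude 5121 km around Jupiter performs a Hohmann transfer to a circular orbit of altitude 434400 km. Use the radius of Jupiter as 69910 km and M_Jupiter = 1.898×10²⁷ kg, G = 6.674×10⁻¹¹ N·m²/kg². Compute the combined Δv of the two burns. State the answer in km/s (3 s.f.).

μ = GM = 6.674×10⁻¹¹ × 1.898×10²⁷ = 1.267×10¹⁷ m³/s².
r₁ = 69910 + 5121 = 75031 km = 7.5031×10⁷ m.
r₂ = 69910 + 434400 = 504310 km = 5.0431×10⁸ m.
Transfer ellipse a_t = (r₁ + r₂)/2 = 2.897×10⁸ m.
At r₁: circular v_c1 = √(μ/r₁) = 41090 m/s; transfer-perijove v_p = √[μ(2/r₁ − 1/a_t)] = 54210 m/s.
Δv₁ = v_p − v_c1 = 13130 m/s.
At r₂: circular v_c2 = √(μ/r₂) = 15850 m/s; transfer-apojove v_a = √[μ(2/r₂ − 1/a_t)] = 8066 m/s.
Δv₂ = v_c2 − v_a = 7783 m/s.
Total Δv = Δv₁ + Δv₂ = 20910 m/s = 20.91 km/s.

Δv_total ≈ 20.9 km/s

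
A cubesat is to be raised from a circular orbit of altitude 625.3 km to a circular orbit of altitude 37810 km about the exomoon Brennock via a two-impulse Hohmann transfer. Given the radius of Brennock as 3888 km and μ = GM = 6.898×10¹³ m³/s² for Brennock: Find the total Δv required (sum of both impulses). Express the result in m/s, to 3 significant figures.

r₁ = 3888 + 625.3 = 4513.3 km = 4.5133×10⁶ m.
r₂ = 3888 + 37810 = 41698 km = 4.1698×10⁷ m.
Transfer ellipse a_t = (r₁ + r₂)/2 = 2.311×10⁷ m.
At r₁: circular v_c1 = √(μ/r₁) = 3909 m/s; transfer-periapsis v_p = √[μ(2/r₁ − 1/a_t)] = 5252 m/s.
Δv₁ = v_p − v_c1 = 1342 m/s.
At r₂: circular v_c2 = √(μ/r₂) = 1286 m/s; transfer-apoapsis v_a = √[μ(2/r₂ − 1/a_t)] = 568.4 m/s.
Δv₂ = v_c2 − v_a = 717.7 m/s.
Total Δv = Δv₁ + Δv₂ = 2060 m/s.

Δv_total ≈ 2060 m/s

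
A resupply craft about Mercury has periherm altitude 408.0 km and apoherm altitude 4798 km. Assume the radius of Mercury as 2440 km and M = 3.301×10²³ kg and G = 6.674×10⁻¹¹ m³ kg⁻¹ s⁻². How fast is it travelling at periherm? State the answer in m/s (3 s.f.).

v ≈ 3330 m/s

μ = GM = 6.674×10⁻¹¹ × 3.301×10²³ = 2.203×10¹³ m³/s².
r_p = 2440 + 408.0 = 2848.0 km = 2.8480×10⁶ m.
r_a = 2440 + 4798 = 7238.0 km = 7.2380×10⁶ m.
Semi-major axis a = (r_p + r_a)/2 = 5043.0 km = 5.043×10⁶ m.
Vis-viva: v² = μ(2/r − 1/a) = 2.203×10¹³ × (7.022×10⁻⁷ − 1.983×10⁻⁷) = 1.110×10⁷ m²/s².
v = 3332 m/s.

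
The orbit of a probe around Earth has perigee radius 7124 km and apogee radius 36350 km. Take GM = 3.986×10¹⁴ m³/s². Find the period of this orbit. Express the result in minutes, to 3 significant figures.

Semi-major axis a = (r_p + r_a)/2 = (7124.0 + 36350)/2 = 21737 km = 2.174×10⁷ m.
By Kepler's third law T = 2π√(a³/μ) = 2π × 5.076×10³ = 3.189×10⁴ s.
= 531.6 minutes.

T ≈ 532 minutes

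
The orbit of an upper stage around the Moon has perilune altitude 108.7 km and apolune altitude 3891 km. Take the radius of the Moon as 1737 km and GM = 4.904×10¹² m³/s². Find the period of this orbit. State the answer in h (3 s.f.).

r_p = 1737 + 108.7 = 1845.7 km = 1.8457×10⁶ m.
r_a = 1737 + 3891 = 5628.0 km = 5.6280×10⁶ m.
Semi-major axis a = (r_p + r_a)/2 = (1845.7 + 5628.0)/2 = 3736.8 km = 3.737×10⁶ m.
By Kepler's third law T = 2π√(a³/μ) = 2π × 3.262×10³ = 2.050×10⁴ s.
= 5.693 h.

T ≈ 5.69 h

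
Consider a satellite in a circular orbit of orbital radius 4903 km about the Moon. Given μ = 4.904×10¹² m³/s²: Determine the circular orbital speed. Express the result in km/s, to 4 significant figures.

v ≈ 1.000 km/s

r = 4903 km = 4.903×10⁶ m.
For a circular orbit v = √(μ/r) = √(4.904×10¹² / 4.903×10⁶) = √(1.000×10⁶) = 1000 m/s.
That is 1.000 km/s.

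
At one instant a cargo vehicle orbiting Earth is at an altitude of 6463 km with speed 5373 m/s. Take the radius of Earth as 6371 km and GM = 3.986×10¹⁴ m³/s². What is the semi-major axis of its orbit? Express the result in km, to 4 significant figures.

r = 6371 + 6463 = 12834 km = 1.283×10⁷ m.
Specific orbital energy ε = v²/2 − μ/r = (5373)²/2 − 3.986×10¹⁴/1.283×10⁷ = -1.662×10⁷ J/kg.
Since ε = −μ/(2a), a = −μ/(2ε) = 1.199×10⁷ m = 11989 km.

a ≈ 11990 km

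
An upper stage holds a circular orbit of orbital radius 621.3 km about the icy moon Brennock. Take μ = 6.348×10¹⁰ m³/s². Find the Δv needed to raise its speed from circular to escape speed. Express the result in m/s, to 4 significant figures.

r = 621.3 km = 6.213×10⁵ m.
Circular speed v_c = √(μ/r) = 319.6 m/s.
Escape speed v_esc = √(2μ/r) = √2 × v_c = 452.0 m/s.
Δv = v_esc − v_c = 132.4 m/s.

Δv ≈ 132.4 m/s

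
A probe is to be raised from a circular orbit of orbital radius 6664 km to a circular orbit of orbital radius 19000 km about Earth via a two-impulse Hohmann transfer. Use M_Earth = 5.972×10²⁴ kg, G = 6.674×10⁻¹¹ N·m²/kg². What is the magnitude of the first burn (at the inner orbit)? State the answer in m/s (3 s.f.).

μ = GM = 6.674×10⁻¹¹ × 5.972×10²⁴ = 3.986×10¹⁴ m³/s².
r₁ = 6664 km = 6.664×10⁶ m.
r₂ = 19000 km = 1.900×10⁷ m.
Transfer ellipse a_t = (r₁ + r₂)/2 = 1.283×10⁷ m.
At r₁: circular v_c1 = √(μ/r₁) = 7734 m/s; transfer-perigee v_p = √[μ(2/r₁ − 1/a_t)] = 9411 m/s.
Δv₁ = v_p − v_c1 = 1677 m/s.

Δv ≈ 1680 m/s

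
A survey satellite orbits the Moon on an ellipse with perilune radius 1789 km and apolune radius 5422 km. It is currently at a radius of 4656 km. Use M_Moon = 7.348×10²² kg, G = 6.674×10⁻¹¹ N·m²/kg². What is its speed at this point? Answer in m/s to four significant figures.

v ≈ 863.9 m/s

μ = GM = 6.674×10⁻¹¹ × 7.348×10²² = 4.904×10¹² m³/s².
Semi-major axis a = (r_p + r_a)/2 = 3605.5 km = 3.606×10⁶ m.
Vis-viva: v² = μ(2/r − 1/a) = 4.904×10¹² × (4.296×10⁻⁷ − 2.774×10⁻⁷) = 7.464×10⁵ m²/s².
v = 863.9 m/s.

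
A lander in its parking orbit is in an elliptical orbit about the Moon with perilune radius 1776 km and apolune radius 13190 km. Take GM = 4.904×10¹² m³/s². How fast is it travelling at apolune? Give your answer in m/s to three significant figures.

Semi-major axis a = (r_p + r_a)/2 = 7483.0 km = 7.483×10⁶ m.
Vis-viva: v² = μ(2/r − 1/a) = 4.904×10¹² × (1.516×10⁻⁷ − 1.336×10⁻⁷) = 8.824×10⁴ m²/s².
v = 297.1 m/s.

v ≈ 297 m/s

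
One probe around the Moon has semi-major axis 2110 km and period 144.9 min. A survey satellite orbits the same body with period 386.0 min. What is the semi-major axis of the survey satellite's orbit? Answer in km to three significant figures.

a₂ ≈ 4050 km

Kepler's third law: a³ ∝ T², so a₂ = a₁ (T₂/T₁)^(2/3).
T₂/T₁ = 2.664, (T₂/T₁)^(2/3) = 1.922.
a₂ = 2110 × 1.922 = 4055 km.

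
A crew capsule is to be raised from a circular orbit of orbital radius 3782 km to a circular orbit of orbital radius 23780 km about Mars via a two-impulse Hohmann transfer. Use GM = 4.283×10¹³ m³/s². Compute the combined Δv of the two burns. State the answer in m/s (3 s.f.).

Δv_total ≈ 1690 m/s

r₁ = 3782 km = 3.782×10⁶ m.
r₂ = 23780 km = 2.378×10⁷ m.
Transfer ellipse a_t = (r₁ + r₂)/2 = 1.378×10⁷ m.
At r₁: circular v_c1 = √(μ/r₁) = 3365 m/s; transfer-periapsis v_p = √[μ(2/r₁ − 1/a_t)] = 4421 m/s.
Δv₁ = v_p − v_c1 = 1055 m/s.
At r₂: circular v_c2 = √(μ/r₂) = 1342 m/s; transfer-apoapsis v_a = √[μ(2/r₂ − 1/a_t)] = 703.1 m/s.
Δv₂ = v_c2 − v_a = 639.0 m/s.
Total Δv = Δv₁ + Δv₂ = 1694 m/s.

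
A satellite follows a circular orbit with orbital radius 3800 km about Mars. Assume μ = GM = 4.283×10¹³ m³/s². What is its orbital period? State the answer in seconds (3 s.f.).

r = 3800 km = 3.800×10⁶ m.
Kepler's third law: T = 2π√(r³/μ) = 2π√((3.800×10⁶)³ / 4.283×10¹³).
r³/μ = 1.281×10⁶ s², so T = 2π × 1.132×10³ = 7.112×10³ s.

T ≈ 7110 seconds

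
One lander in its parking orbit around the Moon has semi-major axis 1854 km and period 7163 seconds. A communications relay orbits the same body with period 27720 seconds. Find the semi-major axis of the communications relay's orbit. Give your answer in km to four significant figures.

Kepler's third law: a³ ∝ T², so a₂ = a₁ (T₂/T₁)^(2/3).
T₂/T₁ = 3.870, (T₂/T₁)^(2/3) = 2.465.
a₂ = 1854 × 2.465 = 4570 km.

a₂ ≈ 4570 km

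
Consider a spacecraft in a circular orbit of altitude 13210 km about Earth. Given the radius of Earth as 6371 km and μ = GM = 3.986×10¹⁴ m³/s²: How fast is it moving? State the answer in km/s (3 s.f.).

v ≈ 4.51 km/s

r = 6371 + 13210 = 19581 km = 1.9581×10⁷ m.
For a circular orbit v = √(μ/r) = √(3.986×10¹⁴ / 1.958×10⁷) = √(2.036×10⁷) = 4512 m/s.
That is 4.512 km/s.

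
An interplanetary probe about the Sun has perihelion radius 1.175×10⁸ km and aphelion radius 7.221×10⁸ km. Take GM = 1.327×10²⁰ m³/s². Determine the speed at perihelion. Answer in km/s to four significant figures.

v ≈ 44.08 km/s

Semi-major axis a = (r_p + r_a)/2 = 4.1980×10⁸ km = 4.198×10¹¹ m.
Vis-viva: v² = μ(2/r − 1/a) = 1.327×10²⁰ × (1.702×10⁻¹¹ − 2.382×10⁻¹²) = 1.943×10⁹ m²/s².
v = 44080 m/s = 44.08 km/s.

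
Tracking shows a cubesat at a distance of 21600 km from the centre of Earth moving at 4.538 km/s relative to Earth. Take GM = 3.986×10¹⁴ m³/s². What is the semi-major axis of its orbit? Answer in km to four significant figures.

a ≈ 24430 km

r = 2.160×10⁷ m.
Vis-viva rearranged: 1/a = 2/r − v²/μ = 9.259×10⁻⁸ − 5.166×10⁻⁸ = 4.093×10⁻⁸ m⁻¹.
a = 2.443×10⁷ m = 24433 km.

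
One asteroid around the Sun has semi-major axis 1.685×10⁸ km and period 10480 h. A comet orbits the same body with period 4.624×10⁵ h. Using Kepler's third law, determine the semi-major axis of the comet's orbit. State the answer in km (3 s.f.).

a₂ ≈ 2.10×10⁹ km

Kepler's third law: a³ ∝ T², so a₂ = a₁ (T₂/T₁)^(2/3).
T₂/T₁ = 44.12, (T₂/T₁)^(2/3) = 12.49.
a₂ = 1.685×10⁸ × 12.49 = 2.104×10⁹ km.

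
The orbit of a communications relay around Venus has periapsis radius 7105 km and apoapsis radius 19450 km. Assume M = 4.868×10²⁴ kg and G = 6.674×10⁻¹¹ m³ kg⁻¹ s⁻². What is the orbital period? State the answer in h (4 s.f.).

μ = GM = 6.674×10⁻¹¹ × 4.868×10²⁴ = 3.249×10¹⁴ m³/s².
Semi-major axis a = (r_p + r_a)/2 = (7105.0 + 19450)/2 = 13278 km = 1.328×10⁷ m.
By Kepler's third law T = 2π√(a³/μ) = 2π × 2.684×10³ = 1.686×10⁴ s.
= 4.685 h.

T ≈ 4.685 h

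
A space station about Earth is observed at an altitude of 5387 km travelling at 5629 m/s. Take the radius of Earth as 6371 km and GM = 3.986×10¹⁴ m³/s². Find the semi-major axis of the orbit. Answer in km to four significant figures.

a ≈ 11040 km

r = 6371 + 5387 = 11758 km = 1.176×10⁷ m.
Specific orbital energy ε = v²/2 − μ/r = (5629)²/2 − 3.986×10¹⁴/1.176×10⁷ = -1.806×10⁷ J/kg.
Since ε = −μ/(2a), a = −μ/(2ε) = 1.104×10⁷ m = 11037 km.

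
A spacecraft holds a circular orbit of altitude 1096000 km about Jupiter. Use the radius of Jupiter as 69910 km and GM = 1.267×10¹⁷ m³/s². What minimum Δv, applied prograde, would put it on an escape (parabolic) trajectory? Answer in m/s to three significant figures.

Δv ≈ 4320 m/s

r = 69910 + 1096000 = 1165900 km = 1.1659×10⁹ m.
Circular speed v_c = √(μ/r) = 10420 m/s.
Escape speed v_esc = √(2μ/r) = √2 × v_c = 14740 m/s.
Δv = v_esc − v_c = 4318 m/s.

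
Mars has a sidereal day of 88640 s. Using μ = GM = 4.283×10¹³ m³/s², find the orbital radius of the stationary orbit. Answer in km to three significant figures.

r_sync ≈ 20400 km

A synchronous orbit has period T, so by Kepler's third law a = (μT²/4π²)^(1/3).
μT²/4π² = 4.283×10¹³ × (8.864×10⁴)² / 39.48 = 8.524×10²¹ m³.
a = 2.043×10⁷ m = 20428 km.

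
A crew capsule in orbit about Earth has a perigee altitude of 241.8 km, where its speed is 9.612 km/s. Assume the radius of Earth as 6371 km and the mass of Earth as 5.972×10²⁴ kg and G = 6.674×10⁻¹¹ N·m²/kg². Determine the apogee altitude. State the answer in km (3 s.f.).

μ = GM = 6.674×10⁻¹¹ × 5.972×10²⁴ = 3.986×10¹⁴ m³/s².
r_p = 6371 + 241.8 = 6612.8 km = 6.613×10⁶ m.
Specific energy ε = v²/2 − μ/r = -1.408×10⁷ J/kg, so a = −μ/(2ε) = 1.416×10⁷ m.
The apsides satisfy r_p + r_a = 2a, so the apogee radius is 2a − r_p = 2.170×10⁷ m = 21700 km.
Apogee altitude = 21700 − 6371 = 15329 km.

apogee altitude ≈ 15300 km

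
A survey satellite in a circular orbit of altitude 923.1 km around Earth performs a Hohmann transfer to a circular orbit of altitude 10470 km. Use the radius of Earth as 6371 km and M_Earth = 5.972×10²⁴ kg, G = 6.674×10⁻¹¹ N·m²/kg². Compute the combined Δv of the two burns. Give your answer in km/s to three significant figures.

Δv_total ≈ 2.42 km/s

μ = GM = 6.674×10⁻¹¹ × 5.972×10²⁴ = 3.986×10¹⁴ m³/s².
r₁ = 6371 + 923.1 = 7294.1 km = 7.2941×10⁶ m.
r₂ = 6371 + 10470 = 16841 km = 1.6841×10⁷ m.
Transfer ellipse a_t = (r₁ + r₂)/2 = 1.207×10⁷ m.
At r₁: circular v_c1 = √(μ/r₁) = 7392 m/s; transfer-perigee v_p = √[μ(2/r₁ − 1/a_t)] = 8733 m/s.
Δv₁ = v_p − v_c1 = 1340 m/s.
At r₂: circular v_c2 = √(μ/r₂) = 4865 m/s; transfer-apogee v_a = √[μ(2/r₂ − 1/a_t)] = 3782 m/s.
Δv₂ = v_c2 − v_a = 1083 m/s.
Total Δv = Δv₁ + Δv₂ = 2423 m/s = 2.423 km/s.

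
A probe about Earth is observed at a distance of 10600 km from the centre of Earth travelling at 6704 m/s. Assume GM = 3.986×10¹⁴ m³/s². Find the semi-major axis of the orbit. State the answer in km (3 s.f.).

a ≈ 13200 km

r = 1.060×10⁷ m.
Specific orbital energy ε = v²/2 − μ/r = (6704)²/2 − 3.986×10¹⁴/1.060×10⁷ = -1.513×10⁷ J/kg.
Since ε = −μ/(2a), a = −μ/(2ε) = 1.317×10⁷ m = 13171 km.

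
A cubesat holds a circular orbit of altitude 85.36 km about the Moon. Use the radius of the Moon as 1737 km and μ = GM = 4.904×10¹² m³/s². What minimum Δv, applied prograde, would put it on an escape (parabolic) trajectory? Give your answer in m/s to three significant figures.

r = 1737 + 85.36 = 1822.4 km = 1.8224×10⁶ m.
Circular speed v_c = √(μ/r) = 1640 m/s.
Escape speed v_esc = √(2μ/r) = √2 × v_c = 2320 m/s.
Δv = v_esc − v_c = 679.5 m/s.

Δv ≈ 679 m/s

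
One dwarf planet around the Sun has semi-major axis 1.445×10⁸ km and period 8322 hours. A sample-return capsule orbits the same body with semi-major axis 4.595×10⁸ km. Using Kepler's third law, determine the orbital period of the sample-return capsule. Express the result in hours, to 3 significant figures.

T₂ ≈ 47200 hours

Kepler's third law: T² ∝ a³, so T₂ = T₁ (a₂/a₁)^(3/2).
a₂/a₁ = 3.180, (a₂/a₁)^(3/2) = 5.671.
T₂ = 8322 × 5.671 = 47190 hours.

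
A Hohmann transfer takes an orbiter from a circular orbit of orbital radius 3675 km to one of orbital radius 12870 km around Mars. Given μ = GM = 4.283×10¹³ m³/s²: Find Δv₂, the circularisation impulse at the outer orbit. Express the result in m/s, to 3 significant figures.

Δv ≈ 608 m/s

r₁ = 3675 km = 3.675×10⁶ m.
r₂ = 12870 km = 1.287×10⁷ m.
Transfer ellipse a_t = (r₁ + r₂)/2 = 8.272×10⁶ m.
At r₁: circular v_c1 = √(μ/r₁) = 3414 m/s; transfer-periapsis v_p = √[μ(2/r₁ − 1/a_t)] = 4258 m/s.
At r₂: circular v_c2 = √(μ/r₂) = 1824 m/s; transfer-apoapsis v_a = √[μ(2/r₂ − 1/a_t)] = 1216 m/s.
Δv₂ = v_c2 − v_a = 608.4 m/s.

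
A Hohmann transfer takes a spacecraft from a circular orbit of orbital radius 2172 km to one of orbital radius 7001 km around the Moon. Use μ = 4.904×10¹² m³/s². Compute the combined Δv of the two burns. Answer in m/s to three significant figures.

Δv_total ≈ 615 m/s

r₁ = 2172 km = 2.172×10⁶ m.
r₂ = 7001 km = 7.001×10⁶ m.
Transfer ellipse a_t = (r₁ + r₂)/2 = 4.586×10⁶ m.
At r₁: circular v_c1 = √(μ/r₁) = 1503 m/s; transfer-perilune v_p = √[μ(2/r₁ − 1/a_t)] = 1856 m/s.
Δv₁ = v_p − v_c1 = 353.8 m/s.
At r₂: circular v_c2 = √(μ/r₂) = 836.9 m/s; transfer-apolune v_a = √[μ(2/r₂ − 1/a_t)] = 575.9 m/s.
Δv₂ = v_c2 − v_a = 261.0 m/s.
Total Δv = Δv₁ + Δv₂ = 614.8 m/s.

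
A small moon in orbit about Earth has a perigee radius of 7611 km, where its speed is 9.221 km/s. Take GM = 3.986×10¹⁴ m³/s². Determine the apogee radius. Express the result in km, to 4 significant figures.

apogee radius ≈ 32820 km

r_p = 7.611×10⁶ m.
Specific energy ε = v²/2 − μ/r = -9.858×10⁶ J/kg, so a = −μ/(2ε) = 2.022×10⁷ m.
The apsides satisfy r_p + r_a = 2a, so the apogee radius is 2a − r_p = 3.282×10⁷ m = 32823 km.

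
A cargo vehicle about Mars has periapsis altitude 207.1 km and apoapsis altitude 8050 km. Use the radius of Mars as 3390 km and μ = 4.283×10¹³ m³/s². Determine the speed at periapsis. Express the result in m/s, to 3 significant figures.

v ≈ 4260 m/s

r_p = 3390 + 207.1 = 3597.1 km = 3.5971×10⁶ m.
r_a = 3390 + 8050 = 11440 km = 1.1440×10⁷ m.
Semi-major axis a = (r_p + r_a)/2 = 7518.6 km = 7.519×10⁶ m.
Vis-viva: v² = μ(2/r − 1/a) = 4.283×10¹³ × (5.560×10⁻⁷ − 1.330×10⁻⁷) = 1.812×10⁷ m²/s².
v = 4256 m/s.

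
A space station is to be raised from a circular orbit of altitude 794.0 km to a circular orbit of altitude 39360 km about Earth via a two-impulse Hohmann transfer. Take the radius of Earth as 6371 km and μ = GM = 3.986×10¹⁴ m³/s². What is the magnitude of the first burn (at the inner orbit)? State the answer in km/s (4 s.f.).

Δv ≈ 2.349 km/s

r₁ = 6371 + 794.0 = 7165.0 km = 7.1650×10⁶ m.
r₂ = 6371 + 39360 = 45731 km = 4.5731×10⁷ m.
Transfer ellipse a_t = (r₁ + r₂)/2 = 2.645×10⁷ m.
At r₁: circular v_c1 = √(μ/r₁) = 7459 m/s; transfer-perigee v_p = √[μ(2/r₁ − 1/a_t)] = 9808 m/s.
Δv₁ = v_p − v_c1 = 2349 m/s.
= 2.349 km/s.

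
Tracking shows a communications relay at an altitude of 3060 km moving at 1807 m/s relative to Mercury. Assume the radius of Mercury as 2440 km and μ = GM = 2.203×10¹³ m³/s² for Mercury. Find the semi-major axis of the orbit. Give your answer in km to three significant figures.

r = 2440 + 3060 = 5500.0 km = 5.500×10⁶ m.
Vis-viva rearranged: 1/a = 2/r − v²/μ = 3.636×10⁻⁷ − 1.482×10⁻⁷ = 2.154×10⁻⁷ m⁻¹.
a = 4.642×10⁶ m = 4642.1 km.

a ≈ 4640 km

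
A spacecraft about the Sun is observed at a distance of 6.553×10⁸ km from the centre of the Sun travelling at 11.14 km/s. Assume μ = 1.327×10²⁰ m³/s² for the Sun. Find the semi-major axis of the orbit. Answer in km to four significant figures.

a ≈ 4.724×10⁸ km

r = 6.553×10¹¹ m.
Specific orbital energy ε = v²/2 − μ/r = (11140)²/2 − 1.327×10²⁰/6.553×10¹¹ = -1.405×10⁸ J/kg.
Since ε = −μ/(2a), a = −μ/(2ε) = 4.724×10¹¹ m = 4.7240×10⁸ km.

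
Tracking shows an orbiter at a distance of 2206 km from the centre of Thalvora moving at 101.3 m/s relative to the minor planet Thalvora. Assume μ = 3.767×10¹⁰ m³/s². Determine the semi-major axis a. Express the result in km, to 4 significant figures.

r = 2.206×10⁶ m.
Vis-viva rearranged: 1/a = 2/r − v²/μ = 9.066×10⁻⁷ − 2.724×10⁻⁷ = 6.342×10⁻⁷ m⁻¹.
a = 1.577×10⁶ m = 1576.8 km.

a ≈ 1577 km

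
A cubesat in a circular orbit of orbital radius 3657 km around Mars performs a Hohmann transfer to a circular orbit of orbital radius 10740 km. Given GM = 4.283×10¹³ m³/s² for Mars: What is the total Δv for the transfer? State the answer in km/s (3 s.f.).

r₁ = 3657 km = 3.657×10⁶ m.
r₂ = 10740 km = 1.074×10⁷ m.
Transfer ellipse a_t = (r₁ + r₂)/2 = 7.198×10⁶ m.
At r₁: circular v_c1 = √(μ/r₁) = 3422 m/s; transfer-periapsis v_p = √[μ(2/r₁ − 1/a_t)] = 4180 m/s.
Δv₁ = v_p − v_c1 = 757.9 m/s.
At r₂: circular v_c2 = √(μ/r₂) = 1997 m/s; transfer-apoapsis v_a = √[μ(2/r₂ − 1/a_t)] = 1423 m/s.
Δv₂ = v_c2 − v_a = 573.6 m/s.
Total Δv = Δv₁ + Δv₂ = 1332 m/s = 1.332 km/s.

Δv_total ≈ 1.33 km/s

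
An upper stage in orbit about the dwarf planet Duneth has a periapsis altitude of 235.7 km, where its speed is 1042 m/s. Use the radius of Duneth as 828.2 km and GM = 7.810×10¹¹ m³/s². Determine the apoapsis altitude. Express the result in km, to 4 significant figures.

apoapsis altitude ≈ 2192 km

r_p = 828.2 + 235.7 = 1063.9 km = 1.064×10⁶ m.
Specific energy ε = v²/2 − μ/r = -1.912×10⁵ J/kg, so a = −μ/(2ε) = 2.042×10⁶ m.
The apsides satisfy r_p + r_a = 2a, so the apoapsis radius is 2a − r_p = 3.021×10⁶ m = 3020.6 km.
Apoapsis altitude = 3020.6 − 828.2 = 2192.4 km.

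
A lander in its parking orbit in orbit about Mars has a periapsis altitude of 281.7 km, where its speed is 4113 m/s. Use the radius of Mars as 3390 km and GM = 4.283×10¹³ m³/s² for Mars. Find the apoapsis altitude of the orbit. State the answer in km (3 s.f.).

r_p = 3390 + 281.7 = 3671.7 km = 3.672×10⁶ m.
Specific energy ε = v²/2 − μ/r = -3.207×10⁶ J/kg, so a = −μ/(2ε) = 6.679×10⁶ m.
The apsides satisfy r_p + r_a = 2a, so the apoapsis radius is 2a − r_p = 9.685×10⁶ m = 9685.5 km.
Apoapsis altitude = 9685.5 − 3390 = 6295.5 km.

apoapsis altitude ≈ 6300 km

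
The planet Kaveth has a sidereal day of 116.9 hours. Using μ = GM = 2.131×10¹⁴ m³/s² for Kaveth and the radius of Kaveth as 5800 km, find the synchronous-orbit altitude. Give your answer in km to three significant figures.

h_sync ≈ 92700 km

T = 116.9 hours = 4.208×10⁵ s.
A synchronous orbit has period T, so by Kepler's third law a = (μT²/4π²)^(1/3).
μT²/4π² = 2.131×10¹⁴ × (4.208×10⁵)² / 39.48 = 9.560×10²³ m³.
a = 9.851×10⁷ m = 98511 km.
Altitude h = a − R = 98511 − 5800 = 92711 km.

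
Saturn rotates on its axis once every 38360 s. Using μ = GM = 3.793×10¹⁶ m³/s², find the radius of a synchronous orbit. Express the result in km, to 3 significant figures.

A synchronous orbit has period T, so by Kepler's third law a = (μT²/4π²)^(1/3).
μT²/4π² = 3.793×10¹⁶ × (3.836×10⁴)² / 39.48 = 1.414×10²⁴ m³.
a = 1.122×10⁸ m = 1.1223×10⁵ km.

r_sync ≈ 1.12×10⁵ km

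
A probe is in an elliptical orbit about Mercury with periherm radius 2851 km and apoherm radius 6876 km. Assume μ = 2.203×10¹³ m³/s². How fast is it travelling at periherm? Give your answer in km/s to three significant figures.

Semi-major axis a = (r_p + r_a)/2 = 4863.5 km = 4.864×10⁶ m.
Vis-viva: v² = μ(2/r − 1/a) = 2.203×10¹³ × (7.015×10⁻⁷ − 2.056×10⁻⁷) = 1.092×10⁷ m²/s².
v = 3305 m/s = 3.305 km/s.

v ≈ 3.31 km/s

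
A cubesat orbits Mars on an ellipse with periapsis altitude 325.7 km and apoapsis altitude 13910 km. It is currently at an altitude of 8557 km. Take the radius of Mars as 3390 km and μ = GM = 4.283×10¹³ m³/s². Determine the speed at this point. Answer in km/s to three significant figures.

v ≈ 1.76 km/s

r_p = 3390 + 325.7 = 3715.7 km = 3.7157×10⁶ m.
r_a = 3390 + 13910 = 17300 km = 1.7300×10⁷ m.
r = 3390 + 8557 = 11947 km = 1.195×10⁷ m.
Semi-major axis a = (r_p + r_a)/2 = 10508 km = 1.051×10⁷ m.
Vis-viva: v² = μ(2/r − 1/a) = 4.283×10¹³ × (1.674×10⁻⁷ − 9.517×10⁻⁸) = 3.094×10⁶ m²/s².
v = 1759 m/s = 1.759 km/s.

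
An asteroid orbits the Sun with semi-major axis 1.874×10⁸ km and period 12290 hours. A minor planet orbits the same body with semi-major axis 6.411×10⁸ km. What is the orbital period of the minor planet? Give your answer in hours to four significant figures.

T₂ ≈ 77770 hours

Kepler's third law: T² ∝ a³, so T₂ = T₁ (a₂/a₁)^(3/2).
a₂/a₁ = 3.421, (a₂/a₁)^(3/2) = 6.328.
T₂ = 12290 × 6.328 = 77770 hours.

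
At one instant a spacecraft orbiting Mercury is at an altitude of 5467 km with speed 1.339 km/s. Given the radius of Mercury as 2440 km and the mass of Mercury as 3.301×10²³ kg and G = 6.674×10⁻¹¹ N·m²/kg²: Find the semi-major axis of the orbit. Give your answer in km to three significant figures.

μ = GM = 6.674×10⁻¹¹ × 3.301×10²³ = 2.203×10¹³ m³/s².
r = 2440 + 5467 = 7907.0 km = 7.907×10⁶ m.
Vis-viva rearranged: 1/a = 2/r − v²/μ = 2.529×10⁻⁷ − 8.138×10⁻⁸ = 1.716×10⁻⁷ m⁻¹.
a = 5.829×10⁶ m = 5828.9 km.

a ≈ 5830 km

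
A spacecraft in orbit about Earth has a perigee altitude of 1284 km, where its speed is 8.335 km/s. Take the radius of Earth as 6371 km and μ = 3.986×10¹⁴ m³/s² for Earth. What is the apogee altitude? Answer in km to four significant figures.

apogee altitude ≈ 8969 km

r_p = 6371 + 1284 = 7655.0 km = 7.655×10⁶ m.
Specific energy ε = v²/2 − μ/r = -1.733×10⁷ J/kg, so a = −μ/(2ε) = 1.150×10⁷ m.
The apsides satisfy r_p + r_a = 2a, so the apogee radius is 2a − r_p = 1.534×10⁷ m = 15340 km.
Apogee altitude = 15340 − 6371 = 8968.7 km.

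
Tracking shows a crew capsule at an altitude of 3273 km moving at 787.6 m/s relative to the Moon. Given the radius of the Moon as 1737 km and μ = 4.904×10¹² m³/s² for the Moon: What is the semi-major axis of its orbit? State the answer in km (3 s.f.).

r = 1737 + 3273 = 5010.0 km = 5.010×10⁶ m.
Vis-viva rearranged: 1/a = 2/r − v²/μ = 3.992×10⁻⁷ − 1.265×10⁻⁷ = 2.727×10⁻⁷ m⁻¹.
a = 3.667×10⁶ m = 3666.9 km.

a ≈ 3670 km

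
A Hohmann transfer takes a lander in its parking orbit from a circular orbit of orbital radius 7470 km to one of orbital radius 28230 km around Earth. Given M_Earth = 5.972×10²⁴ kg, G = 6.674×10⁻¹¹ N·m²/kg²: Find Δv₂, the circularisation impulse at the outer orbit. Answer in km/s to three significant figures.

μ = GM = 6.674×10⁻¹¹ × 5.972×10²⁴ = 3.986×10¹⁴ m³/s².
r₁ = 7470 km = 7.470×10⁶ m.
r₂ = 28230 km = 2.823×10⁷ m.
Transfer ellipse a_t = (r₁ + r₂)/2 = 1.785×10⁷ m.
At r₁: circular v_c1 = √(μ/r₁) = 7305 m/s; transfer-perigee v_p = √[μ(2/r₁ − 1/a_t)] = 9186 m/s.
At r₂: circular v_c2 = √(μ/r₂) = 3757 m/s; transfer-apogee v_a = √[μ(2/r₂ − 1/a_t)] = 2431 m/s.
Δv₂ = v_c2 − v_a = 1327 m/s.
= 1.327 km/s.

Δv ≈ 1.33 km/s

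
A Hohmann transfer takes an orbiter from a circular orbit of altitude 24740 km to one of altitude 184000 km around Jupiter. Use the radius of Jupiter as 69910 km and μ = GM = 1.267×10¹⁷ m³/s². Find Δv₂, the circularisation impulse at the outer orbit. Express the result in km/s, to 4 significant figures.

r₁ = 69910 + 24740 = 94650 km = 9.4650×10⁷ m.
r₂ = 69910 + 184000 = 253910 km = 2.5391×10⁸ m.
Transfer ellipse a_t = (r₁ + r₂)/2 = 1.743×10⁸ m.
At r₁: circular v_c1 = √(μ/r₁) = 36590 m/s; transfer-perijove v_p = √[μ(2/r₁ − 1/a_t)] = 44160 m/s.
At r₂: circular v_c2 = √(μ/r₂) = 22340 m/s; transfer-apojove v_a = √[μ(2/r₂ − 1/a_t)] = 16460 m/s.
Δv₂ = v_c2 − v_a = 5876 m/s.
= 5.876 km/s.

Δv ≈ 5.876 km/s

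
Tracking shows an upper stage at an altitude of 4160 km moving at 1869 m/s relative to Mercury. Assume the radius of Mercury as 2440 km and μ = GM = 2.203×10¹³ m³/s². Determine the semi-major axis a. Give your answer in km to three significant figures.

a ≈ 6920 km

r = 2440 + 4160 = 6600.0 km = 6.600×10⁶ m.
Vis-viva rearranged: 1/a = 2/r − v²/μ = 3.030×10⁻⁷ − 1.586×10⁻⁷ = 1.445×10⁻⁷ m⁻¹.
a = 6.922×10⁶ m = 6922.0 km.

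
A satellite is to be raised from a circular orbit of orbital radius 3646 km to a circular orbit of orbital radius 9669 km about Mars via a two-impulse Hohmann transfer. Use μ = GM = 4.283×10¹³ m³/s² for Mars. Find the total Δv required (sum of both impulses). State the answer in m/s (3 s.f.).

Δv_total ≈ 1250 m/s

r₁ = 3646 km = 3.646×10⁶ m.
r₂ = 9669 km = 9.669×10⁶ m.
Transfer ellipse a_t = (r₁ + r₂)/2 = 6.658×10⁶ m.
At r₁: circular v_c1 = √(μ/r₁) = 3427 m/s; transfer-periapsis v_p = √[μ(2/r₁ − 1/a_t)] = 4130 m/s.
Δv₁ = v_p − v_c1 = 703.1 m/s.
At r₂: circular v_c2 = √(μ/r₂) = 2105 m/s; transfer-apoapsis v_a = √[μ(2/r₂ − 1/a_t)] = 1558 m/s.
Δv₂ = v_c2 − v_a = 547.1 m/s.
Total Δv = Δv₁ + Δv₂ = 1250 m/s.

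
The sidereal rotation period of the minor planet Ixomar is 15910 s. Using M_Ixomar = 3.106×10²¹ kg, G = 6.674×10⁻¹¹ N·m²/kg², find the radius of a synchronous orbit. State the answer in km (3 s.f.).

r_sync ≈ 1100 km

μ = GM = 6.674×10⁻¹¹ × 3.106×10²¹ = 2.073×10¹¹ m³/s².
A synchronous orbit has period T, so by Kepler's third law a = (μT²/4π²)^(1/3).
μT²/4π² = 2.073×10¹¹ × (1.591×10⁴)² / 39.48 = 1.329×10¹⁸ m³.
a = 1.099×10⁶ m = 1099.5 km.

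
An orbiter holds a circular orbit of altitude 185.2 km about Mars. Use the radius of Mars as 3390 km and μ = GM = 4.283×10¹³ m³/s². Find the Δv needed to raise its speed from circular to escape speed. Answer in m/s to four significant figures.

Δv ≈ 1434 m/s

r = 3390 + 185.2 = 3575.2 km = 3.5752×10⁶ m.
Circular speed v_c = √(μ/r) = 3461 m/s.
Escape speed v_esc = √(2μ/r) = √2 × v_c = 4895 m/s.
Δv = v_esc − v_c = 1434 m/s.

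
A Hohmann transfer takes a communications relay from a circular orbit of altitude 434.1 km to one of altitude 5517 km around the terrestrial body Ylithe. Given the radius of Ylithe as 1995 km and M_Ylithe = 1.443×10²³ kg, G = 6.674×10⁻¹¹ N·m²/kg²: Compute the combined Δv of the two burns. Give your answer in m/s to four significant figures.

Δv_total ≈ 797.4 m/s

μ = GM = 6.674×10⁻¹¹ × 1.443×10²³ = 9.631×10¹² m³/s².
r₁ = 1995 + 434.1 = 2429.1 km = 2.4291×10⁶ m.
r₂ = 1995 + 5517 = 7512.0 km = 7.5120×10⁶ m.
Transfer ellipse a_t = (r₁ + r₂)/2 = 4.971×10⁶ m.
At r₁: circular v_c1 = √(μ/r₁) = 1991 m/s; transfer-periapsis v_p = √[μ(2/r₁ − 1/a_t)] = 2448 m/s.
Δv₁ = v_p − v_c1 = 456.7 m/s.
At r₂: circular v_c2 = √(μ/r₂) = 1132 m/s; transfer-apoapsis v_a = √[μ(2/r₂ − 1/a_t)] = 791.5 m/s.
Δv₂ = v_c2 − v_a = 340.7 m/s.
Total Δv = Δv₁ + Δv₂ = 797.4 m/s.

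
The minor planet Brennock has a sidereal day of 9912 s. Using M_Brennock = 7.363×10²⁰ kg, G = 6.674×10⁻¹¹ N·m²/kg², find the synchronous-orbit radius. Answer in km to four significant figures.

μ = GM = 6.674×10⁻¹¹ × 7.363×10²⁰ = 4.914×10¹⁰ m³/s².
A synchronous orbit has period T, so by Kepler's third law a = (μT²/4π²)^(1/3).
μT²/4π² = 4.914×10¹⁰ × (9.912×10³)² / 39.48 = 1.223×10¹⁷ m³.
a = 4.964×10⁵ m = 496.37 km.

r_sync ≈ 496.4 km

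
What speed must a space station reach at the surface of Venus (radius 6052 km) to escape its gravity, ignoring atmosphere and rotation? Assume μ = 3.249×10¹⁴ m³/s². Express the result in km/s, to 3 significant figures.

r = R = 6.052×10⁶ m.
Escape speed v_esc = √(2μ/r) = √(2 × 3.249×10¹⁴ / 6.052×10⁶) = √(1.074×10⁸) = 10360 m/s.
= 10.36 km/s.

v_esc ≈ 10.4 km/s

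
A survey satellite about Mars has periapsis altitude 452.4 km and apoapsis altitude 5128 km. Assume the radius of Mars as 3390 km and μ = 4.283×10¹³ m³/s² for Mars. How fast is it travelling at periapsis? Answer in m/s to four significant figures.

r_p = 3390 + 452.4 = 3842.4 km = 3.8424×10⁶ m.
r_a = 3390 + 5128 = 8518.0 km = 8.5180×10⁶ m.
Semi-major axis a = (r_p + r_a)/2 = 6180.2 km = 6.180×10⁶ m.
Vis-viva: v² = μ(2/r − 1/a) = 4.283×10¹³ × (5.205×10⁻⁷ − 1.618×10⁻⁷) = 1.536×10⁷ m²/s².
v = 3920 m/s.

v ≈ 3920 m/s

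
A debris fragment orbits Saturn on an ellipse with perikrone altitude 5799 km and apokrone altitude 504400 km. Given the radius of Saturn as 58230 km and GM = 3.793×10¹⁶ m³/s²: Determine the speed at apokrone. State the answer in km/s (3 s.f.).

r_p = 58230 + 5799 = 64029 km = 6.4029×10⁷ m.
r_a = 58230 + 504400 = 562630 km = 5.6263×10⁸ m.
Semi-major axis a = (r_p + r_a)/2 = 3.1333×10⁵ km = 3.133×10⁸ m.
Vis-viva: v² = μ(2/r − 1/a) = 3.793×10¹⁶ × (3.555×10⁻⁹ − 3.192×10⁻⁹) = 1.378×10⁷ m²/s².
v = 3712 m/s = 3.712 km/s.

v ≈ 3.71 km/s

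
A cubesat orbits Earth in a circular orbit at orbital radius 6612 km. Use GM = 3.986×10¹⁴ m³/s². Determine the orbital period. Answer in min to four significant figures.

r = 6612 km = 6.612×10⁶ m.
Kepler's third law: T = 2π√(r³/μ) = 2π√((6.612×10⁶)³ / 3.986×10¹⁴).
r³/μ = 7.252×10⁵ s², so T = 2π × 8.516×10² = 5.351×10³ s.
Converting: 5.351×10³ s ÷ 60.00 = 89.18 min.

T ≈ 89.18 min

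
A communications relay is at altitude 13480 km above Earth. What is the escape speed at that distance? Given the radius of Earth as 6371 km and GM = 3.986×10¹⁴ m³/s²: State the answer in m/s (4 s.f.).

v_esc ≈ 6337 m/s

r = 6371 + 13480 = 19851 km = 1.9851×10⁷ m.
Escape speed v_esc = √(2μ/r) = √(2 × 3.986×10¹⁴ / 1.985×10⁷) = √(4.016×10⁷) = 6337 m/s.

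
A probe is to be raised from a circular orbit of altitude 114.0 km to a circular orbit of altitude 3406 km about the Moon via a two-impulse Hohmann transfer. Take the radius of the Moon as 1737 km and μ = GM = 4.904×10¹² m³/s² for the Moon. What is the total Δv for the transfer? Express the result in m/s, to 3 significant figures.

r₁ = 1737 + 114.0 = 1851.0 km = 1.8510×10⁶ m.
r₂ = 1737 + 3406 = 5143.0 km = 5.1430×10⁶ m.
Transfer ellipse a_t = (r₁ + r₂)/2 = 3.497×10⁶ m.
At r₁: circular v_c1 = √(μ/r₁) = 1628 m/s; transfer-perilune v_p = √[μ(2/r₁ − 1/a_t)] = 1974 m/s.
Δv₁ = v_p − v_c1 = 346.2 m/s.
At r₂: circular v_c2 = √(μ/r₂) = 976.5 m/s; transfer-apolune v_a = √[μ(2/r₂ − 1/a_t)] = 710.4 m/s.
Δv₂ = v_c2 − v_a = 266.1 m/s.
Total Δv = Δv₁ + Δv₂ = 612.3 m/s.

Δv_total ≈ 612 m/s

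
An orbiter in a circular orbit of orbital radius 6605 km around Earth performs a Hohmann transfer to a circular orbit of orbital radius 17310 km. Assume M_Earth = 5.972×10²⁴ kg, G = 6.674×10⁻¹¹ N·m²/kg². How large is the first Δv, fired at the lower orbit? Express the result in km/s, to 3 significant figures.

μ = GM = 6.674×10⁻¹¹ × 5.972×10²⁴ = 3.986×10¹⁴ m³/s².
r₁ = 6605 km = 6.605×10⁶ m.
r₂ = 17310 km = 1.731×10⁷ m.
Transfer ellipse a_t = (r₁ + r₂)/2 = 1.196×10⁷ m.
At r₁: circular v_c1 = √(μ/r₁) = 7768 m/s; transfer-perigee v_p = √[μ(2/r₁ − 1/a_t)] = 9346 m/s.
Δv₁ = v_p − v_c1 = 1578 m/s.
= 1.578 km/s.

Δv ≈ 1.58 km/s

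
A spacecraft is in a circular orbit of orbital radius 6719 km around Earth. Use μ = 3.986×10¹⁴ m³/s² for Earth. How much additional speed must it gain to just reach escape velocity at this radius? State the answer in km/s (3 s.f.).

Δv ≈ 3.19 km/s

r = 6719 km = 6.719×10⁶ m.
Circular speed v_c = √(μ/r) = 7702 m/s.
Escape speed v_esc = √(2μ/r) = √2 × v_c = 10890 m/s.
Δv = v_esc − v_c = 3190 m/s = 3.190 km/s.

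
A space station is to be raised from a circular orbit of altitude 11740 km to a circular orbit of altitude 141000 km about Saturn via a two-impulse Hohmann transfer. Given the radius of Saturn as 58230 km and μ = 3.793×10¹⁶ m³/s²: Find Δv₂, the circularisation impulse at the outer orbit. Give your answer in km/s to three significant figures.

Δv ≈ 3.85 km/s

r₁ = 58230 + 11740 = 69970 km = 6.9970×10⁷ m.
r₂ = 58230 + 141000 = 199230 km = 1.9923×10⁸ m.
Transfer ellipse a_t = (r₁ + r₂)/2 = 1.346×10⁸ m.
At r₁: circular v_c1 = √(μ/r₁) = 23280 m/s; transfer-perikrone v_p = √[μ(2/r₁ − 1/a_t)] = 28330 m/s.
At r₂: circular v_c2 = √(μ/r₂) = 13800 m/s; transfer-apokrone v_a = √[μ(2/r₂ − 1/a_t)] = 9948 m/s.
Δv₂ = v_c2 − v_a = 3850 m/s.
= 3.850 km/s.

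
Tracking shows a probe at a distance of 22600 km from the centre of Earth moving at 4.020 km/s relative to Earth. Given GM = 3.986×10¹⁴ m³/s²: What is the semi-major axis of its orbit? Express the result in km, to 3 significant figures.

a ≈ 20900 km

r = 2.260×10⁷ m.
Specific orbital energy ε = v²/2 − μ/r = (4020)²/2 − 3.986×10¹⁴/2.260×10⁷ = -9.557×10⁶ J/kg.
Since ε = −μ/(2a), a = −μ/(2ε) = 2.085×10⁷ m = 20854 km.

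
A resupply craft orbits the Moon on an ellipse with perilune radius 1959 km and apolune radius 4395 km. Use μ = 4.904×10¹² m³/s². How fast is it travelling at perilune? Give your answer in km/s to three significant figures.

Semi-major axis a = (r_p + r_a)/2 = 3177.0 km = 3.177×10⁶ m.
Vis-viva: v² = μ(2/r − 1/a) = 4.904×10¹² × (1.021×10⁻⁶ − 3.148×10⁻⁷) = 3.463×10⁶ m²/s².
v = 1861 m/s = 1.861 km/s.

v ≈ 1.86 km/s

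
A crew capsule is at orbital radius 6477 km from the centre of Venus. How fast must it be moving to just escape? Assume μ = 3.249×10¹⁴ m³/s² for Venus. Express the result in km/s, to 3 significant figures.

v_esc ≈ 10.0 km/s

r = 6477 km = 6.477×10⁶ m.
Escape speed v_esc = √(2μ/r) = √(2 × 3.249×10¹⁴ / 6.477×10⁶) = √(1.003×10⁸) = 10020 m/s.
= 10.02 km/s.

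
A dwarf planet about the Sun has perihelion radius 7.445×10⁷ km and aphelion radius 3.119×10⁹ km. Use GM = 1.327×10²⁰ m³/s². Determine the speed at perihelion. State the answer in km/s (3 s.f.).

Semi-major axis a = (r_p + r_a)/2 = 1.5967×10⁹ km = 1.597×10¹² m.
Vis-viva: v² = μ(2/r − 1/a) = 1.327×10²⁰ × (2.686×10⁻¹¹ − 6.263×10⁻¹³) = 3.482×10⁹ m²/s².
v = 59010 m/s = 59.01 km/s.

v ≈ 59.0 km/s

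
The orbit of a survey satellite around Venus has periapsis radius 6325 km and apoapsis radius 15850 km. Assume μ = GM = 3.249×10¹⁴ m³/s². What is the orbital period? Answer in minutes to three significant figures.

Semi-major axis a = (r_p + r_a)/2 = (6325.0 + 15850)/2 = 11088 km = 1.109×10⁷ m.
By Kepler's third law T = 2π√(a³/μ) = 2π × 2.048×10³ = 1.287×10⁴ s.
= 214.5 minutes.

T ≈ 214 minutes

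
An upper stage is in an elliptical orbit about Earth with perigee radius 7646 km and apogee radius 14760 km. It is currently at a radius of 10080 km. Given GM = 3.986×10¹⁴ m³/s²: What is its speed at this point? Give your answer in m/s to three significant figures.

v ≈ 6600 m/s

Semi-major axis a = (r_p + r_a)/2 = 11203 km = 1.120×10⁷ m.
Vis-viva: v² = μ(2/r − 1/a) = 3.986×10¹⁴ × (1.984×10⁻⁷ − 8.926×10⁻⁸) = 4.351×10⁷ m²/s².
v = 6596 m/s.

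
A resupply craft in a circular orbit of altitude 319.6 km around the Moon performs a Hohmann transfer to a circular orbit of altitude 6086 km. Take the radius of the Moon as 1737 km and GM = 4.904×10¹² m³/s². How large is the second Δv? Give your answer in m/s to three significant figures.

Δv ≈ 281 m/s

r₁ = 1737 + 319.6 = 2056.6 km = 2.0566×10⁶ m.
r₂ = 1737 + 6086 = 7823.0 km = 7.8230×10⁶ m.
Transfer ellipse a_t = (r₁ + r₂)/2 = 4.940×10⁶ m.
At r₁: circular v_c1 = √(μ/r₁) = 1544 m/s; transfer-perilune v_p = √[μ(2/r₁ − 1/a_t)] = 1943 m/s.
At r₂: circular v_c2 = √(μ/r₂) = 791.8 m/s; transfer-apolune v_a = √[μ(2/r₂ − 1/a_t)] = 510.9 m/s.
Δv₂ = v_c2 − v_a = 280.9 m/s.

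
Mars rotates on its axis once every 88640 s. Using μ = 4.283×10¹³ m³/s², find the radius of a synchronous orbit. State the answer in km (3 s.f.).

r_sync ≈ 20400 km

A synchronous orbit has period T, so by Kepler's third law a = (μT²/4π²)^(1/3).
μT²/4π² = 4.283×10¹³ × (8.864×10⁴)² / 39.48 = 8.524×10²¹ m³.
a = 2.043×10⁷ m = 20428 km.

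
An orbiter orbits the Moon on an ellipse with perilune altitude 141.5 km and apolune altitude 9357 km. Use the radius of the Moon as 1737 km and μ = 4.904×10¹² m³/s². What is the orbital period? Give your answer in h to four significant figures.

T ≈ 13.02 h

r_p = 1737 + 141.5 = 1878.5 km = 1.8785×10⁶ m.
r_a = 1737 + 9357 = 11094 km = 1.1094×10⁷ m.
Semi-major axis a = (r_p + r_a)/2 = (1878.5 + 11094)/2 = 6486.2 km = 6.486×10⁶ m.
By Kepler's third law T = 2π√(a³/μ) = 2π × 7.460×10³ = 4.687×10⁴ s.
= 13.02 h.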